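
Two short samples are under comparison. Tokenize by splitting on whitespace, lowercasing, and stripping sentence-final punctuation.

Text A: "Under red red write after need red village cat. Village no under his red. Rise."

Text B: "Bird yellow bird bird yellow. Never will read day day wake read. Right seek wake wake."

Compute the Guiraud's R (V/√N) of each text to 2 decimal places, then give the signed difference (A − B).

A: V=10, N=15, R=2.58
B: V=9, N=16, R=2.25
Difference = 2.58 − 2.25 = 0.33

0.33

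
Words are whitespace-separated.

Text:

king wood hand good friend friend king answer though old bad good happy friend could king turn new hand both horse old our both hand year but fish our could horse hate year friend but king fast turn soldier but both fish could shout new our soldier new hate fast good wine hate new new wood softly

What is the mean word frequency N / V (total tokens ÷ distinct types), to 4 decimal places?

2.2800

N = 57 tokens, V = 25 types.
Mean frequency = N / V = 57 / 25 = 2.2800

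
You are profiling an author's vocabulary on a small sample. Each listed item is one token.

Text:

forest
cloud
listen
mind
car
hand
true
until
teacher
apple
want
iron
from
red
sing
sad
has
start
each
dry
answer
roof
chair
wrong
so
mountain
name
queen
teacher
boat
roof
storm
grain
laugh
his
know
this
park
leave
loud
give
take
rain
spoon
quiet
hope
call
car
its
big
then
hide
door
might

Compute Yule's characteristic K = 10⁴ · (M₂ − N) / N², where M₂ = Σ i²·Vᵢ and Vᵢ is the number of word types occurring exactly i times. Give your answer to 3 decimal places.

Frequencies: car:2, teacher:2, roof:2, forest:1, cloud:1, listen:1, mind:1, hand:1, true:1, until:1, apple:1, want:1, iron:1, from:1, red:1, sing:1, sad:1, has:1, start:1, each:1, … (31 more, each freq 1)
N = 54. Frequency spectrum: V_1=48, V_2=3
M₂ = 1²·48 + 2²·3 = 60
K = 10000 × (60 − 54) / 54² = 20.576

20.576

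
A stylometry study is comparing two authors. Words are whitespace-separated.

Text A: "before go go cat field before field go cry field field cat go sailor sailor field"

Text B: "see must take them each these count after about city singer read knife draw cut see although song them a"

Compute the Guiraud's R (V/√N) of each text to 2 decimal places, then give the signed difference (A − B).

A: V=6, N=16, R=1.50
B: V=18, N=20, R=4.02
Difference = 1.50 − 4.02 = -2.52

-2.52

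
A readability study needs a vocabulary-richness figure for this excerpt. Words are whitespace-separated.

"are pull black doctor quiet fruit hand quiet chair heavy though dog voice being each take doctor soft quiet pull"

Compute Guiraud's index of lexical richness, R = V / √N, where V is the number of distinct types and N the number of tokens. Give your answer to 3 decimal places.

N = 20, V = 16.
√N = 4.472136
R = 16 / 4.472136 = 3.578

3.578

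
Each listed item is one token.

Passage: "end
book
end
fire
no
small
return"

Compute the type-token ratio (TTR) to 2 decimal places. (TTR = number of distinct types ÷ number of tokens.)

N = 7 tokens, V = 6 types.
TTR = V / N = 6 / 7 = 0.86

0.86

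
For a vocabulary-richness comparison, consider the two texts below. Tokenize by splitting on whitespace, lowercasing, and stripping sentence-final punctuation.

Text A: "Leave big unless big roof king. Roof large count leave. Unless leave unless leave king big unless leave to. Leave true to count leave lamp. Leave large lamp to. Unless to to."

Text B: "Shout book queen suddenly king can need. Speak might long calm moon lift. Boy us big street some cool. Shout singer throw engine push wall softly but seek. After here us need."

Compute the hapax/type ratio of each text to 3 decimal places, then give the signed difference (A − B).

A: hapax=1, V=10, ratio=0.100
B: hapax=26, V=29, ratio=0.897
Difference = 0.100 − 0.897 = -0.797

-0.797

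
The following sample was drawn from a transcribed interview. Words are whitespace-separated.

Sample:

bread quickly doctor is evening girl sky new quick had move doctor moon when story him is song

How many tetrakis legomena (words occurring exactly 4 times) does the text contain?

0

Frequencies: doctor:2, is:2, bread:1, quickly:1, evening:1, girl:1, sky:1, new:1, quick:1, had:1, move:1, moon:1, when:1, story:1, him:1, song:1
Words with frequency 4: (none)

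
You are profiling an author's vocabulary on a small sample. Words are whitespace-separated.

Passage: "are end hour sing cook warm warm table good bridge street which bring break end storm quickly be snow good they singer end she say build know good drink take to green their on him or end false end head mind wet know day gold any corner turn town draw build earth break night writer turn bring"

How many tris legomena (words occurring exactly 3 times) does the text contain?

Frequencies: end:5, good:3, warm:2, bring:2, break:2, build:2, know:2, turn:2, are:1, hour:1, sing:1, cook:1, table:1, bridge:1, street:1, which:1, storm:1, quickly:1, be:1, snow:1, … (25 more, each freq 1)
Words with frequency 3: good

1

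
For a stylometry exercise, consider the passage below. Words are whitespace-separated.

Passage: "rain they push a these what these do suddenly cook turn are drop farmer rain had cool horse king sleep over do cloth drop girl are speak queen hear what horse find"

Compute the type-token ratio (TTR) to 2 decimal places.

N = 32 tokens, V = 25 types.
TTR = V / N = 25 / 32 = 0.78

0.78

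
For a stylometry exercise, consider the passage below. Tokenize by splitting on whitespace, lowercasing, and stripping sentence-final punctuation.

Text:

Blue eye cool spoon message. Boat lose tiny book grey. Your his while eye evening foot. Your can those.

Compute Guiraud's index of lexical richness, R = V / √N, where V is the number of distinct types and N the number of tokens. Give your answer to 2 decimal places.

3.90

N = 19, V = 17.
√N = 4.358899
R = 17 / 4.358899 = 3.90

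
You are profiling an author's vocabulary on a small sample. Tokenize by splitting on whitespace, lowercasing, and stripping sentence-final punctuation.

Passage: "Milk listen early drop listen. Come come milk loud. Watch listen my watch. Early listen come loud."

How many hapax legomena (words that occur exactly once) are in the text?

Frequencies: listen:4, come:3, milk:2, early:2, loud:2, watch:2, drop:1, my:1
Hapax (freq=1): drop, my

2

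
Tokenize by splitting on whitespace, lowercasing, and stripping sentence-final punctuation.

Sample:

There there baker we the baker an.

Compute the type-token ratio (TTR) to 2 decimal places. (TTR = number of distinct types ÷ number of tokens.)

N = 7 tokens, V = 5 types.
TTR = V / N = 5 / 7 = 0.71

0.71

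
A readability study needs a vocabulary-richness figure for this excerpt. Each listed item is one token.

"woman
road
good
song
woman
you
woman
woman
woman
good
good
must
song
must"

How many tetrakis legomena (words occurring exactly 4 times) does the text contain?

0

Frequencies: woman:5, good:3, song:2, must:2, road:1, you:1
Words with frequency 4: (none)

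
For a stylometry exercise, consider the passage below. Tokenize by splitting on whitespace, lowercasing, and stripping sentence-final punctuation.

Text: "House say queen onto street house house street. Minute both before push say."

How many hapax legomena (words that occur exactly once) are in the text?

Frequencies: house:3, say:2, street:2, queen:1, onto:1, minute:1, both:1, before:1, push:1
Hapax (freq=1): before, both, minute, onto, push, queen

6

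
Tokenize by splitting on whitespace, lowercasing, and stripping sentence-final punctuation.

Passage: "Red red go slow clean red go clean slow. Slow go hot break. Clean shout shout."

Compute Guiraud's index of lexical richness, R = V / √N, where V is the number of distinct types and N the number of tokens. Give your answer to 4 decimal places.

1.7500

N = 16, V = 7.
√N = 4.000000
R = 7 / 4.000000 = 1.7500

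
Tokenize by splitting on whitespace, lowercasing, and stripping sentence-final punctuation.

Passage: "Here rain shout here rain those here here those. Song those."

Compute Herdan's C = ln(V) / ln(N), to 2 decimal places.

0.67

N = 11, V = 5.
ln(V) = 1.609438, ln(N) = 2.397895
C = 1.609438 / 2.397895 = 0.67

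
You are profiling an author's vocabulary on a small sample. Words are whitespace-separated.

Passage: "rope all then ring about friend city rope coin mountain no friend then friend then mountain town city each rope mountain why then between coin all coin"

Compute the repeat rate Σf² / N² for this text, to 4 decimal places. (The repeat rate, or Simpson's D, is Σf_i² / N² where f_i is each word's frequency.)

0.0919

Frequencies: then:4, rope:3, friend:3, coin:3, mountain:3, all:2, city:2, ring:1, about:1, no:1, town:1, each:1, why:1, between:1
Σf² = 67; N² = 729
Repeat rate = 67 / 729 = 0.0919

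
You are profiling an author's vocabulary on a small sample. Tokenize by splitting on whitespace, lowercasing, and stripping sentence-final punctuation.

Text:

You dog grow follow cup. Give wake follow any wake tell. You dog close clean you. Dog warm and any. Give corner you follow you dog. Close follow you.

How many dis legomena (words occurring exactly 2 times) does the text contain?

4

Frequencies: you:6, dog:4, follow:4, give:2, wake:2, any:2, close:2, grow:1, cup:1, tell:1, clean:1, warm:1, and:1, corner:1
Words with frequency 2: any, close, give, wake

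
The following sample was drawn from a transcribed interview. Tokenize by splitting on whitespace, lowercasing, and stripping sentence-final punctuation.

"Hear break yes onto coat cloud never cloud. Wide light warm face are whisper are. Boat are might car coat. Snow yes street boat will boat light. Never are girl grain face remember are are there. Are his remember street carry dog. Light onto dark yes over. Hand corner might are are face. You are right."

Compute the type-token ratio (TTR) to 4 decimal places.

0.5714

N = 56 tokens, V = 32 types.
TTR = V / N = 32 / 56 = 0.5714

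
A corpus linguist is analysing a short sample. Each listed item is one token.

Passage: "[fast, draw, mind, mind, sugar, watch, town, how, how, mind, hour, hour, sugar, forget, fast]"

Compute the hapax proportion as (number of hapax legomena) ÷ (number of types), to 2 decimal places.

Frequencies: mind:3, fast:2, sugar:2, how:2, hour:2, draw:1, watch:1, town:1, forget:1
Hapax count = 4; type count = 9.
Ratio = 4 / 9 = 0.44

0.44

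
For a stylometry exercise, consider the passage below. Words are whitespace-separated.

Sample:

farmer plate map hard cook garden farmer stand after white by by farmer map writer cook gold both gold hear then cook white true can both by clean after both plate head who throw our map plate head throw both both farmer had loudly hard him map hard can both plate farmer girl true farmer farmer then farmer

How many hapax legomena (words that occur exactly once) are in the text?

11

Frequencies: farmer:8, both:6, plate:4, map:4, hard:3, cook:3, by:3, after:2, white:2, gold:2, then:2, true:2, can:2, head:2, throw:2, garden:1, stand:1, writer:1, hear:1, clean:1, … (6 more, each freq 1)
Hapax (freq=1): clean, garden, girl, had, hear, him, loudly, our, stand, who, writer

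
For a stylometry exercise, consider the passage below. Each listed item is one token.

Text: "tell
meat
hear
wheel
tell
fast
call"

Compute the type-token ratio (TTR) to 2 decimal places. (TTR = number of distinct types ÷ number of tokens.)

N = 7 tokens, V = 6 types.
TTR = V / N = 6 / 7 = 0.86

0.86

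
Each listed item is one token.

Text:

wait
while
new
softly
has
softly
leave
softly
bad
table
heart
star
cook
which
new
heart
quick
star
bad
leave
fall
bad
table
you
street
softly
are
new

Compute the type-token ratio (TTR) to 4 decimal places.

N = 28 tokens, V = 17 types.
TTR = V / N = 17 / 28 = 0.6071

0.6071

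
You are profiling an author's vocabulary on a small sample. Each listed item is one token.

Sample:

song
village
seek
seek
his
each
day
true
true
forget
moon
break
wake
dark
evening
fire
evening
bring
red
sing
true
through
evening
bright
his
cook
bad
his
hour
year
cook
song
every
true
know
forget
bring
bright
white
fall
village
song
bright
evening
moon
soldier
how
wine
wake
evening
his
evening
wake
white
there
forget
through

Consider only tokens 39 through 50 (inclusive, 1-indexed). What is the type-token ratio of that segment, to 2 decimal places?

Segment tokens 39–50: white, fall, village, song, bright, evening, moon, soldier, how, wine, wake, evening
Segment N = 12, segment V = 11.
TTR = 11 / 12 = 0.92

0.92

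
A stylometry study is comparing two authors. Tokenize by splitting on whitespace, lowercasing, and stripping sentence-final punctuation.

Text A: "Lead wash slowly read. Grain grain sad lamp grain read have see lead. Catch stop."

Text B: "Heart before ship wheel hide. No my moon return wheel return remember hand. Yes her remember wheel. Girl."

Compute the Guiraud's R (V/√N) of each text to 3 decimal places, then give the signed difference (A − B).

-0.460

A: V=11, N=15, R=2.840
B: V=14, N=18, R=3.300
Difference = 2.840 − 3.300 = -0.460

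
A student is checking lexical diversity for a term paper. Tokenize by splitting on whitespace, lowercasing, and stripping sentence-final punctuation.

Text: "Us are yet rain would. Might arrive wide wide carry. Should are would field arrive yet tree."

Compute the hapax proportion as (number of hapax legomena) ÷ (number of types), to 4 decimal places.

Frequencies: are:2, yet:2, would:2, arrive:2, wide:2, us:1, rain:1, might:1, carry:1, should:1, field:1, tree:1
Hapax count = 7; type count = 12.
Ratio = 7 / 12 = 0.5833

0.5833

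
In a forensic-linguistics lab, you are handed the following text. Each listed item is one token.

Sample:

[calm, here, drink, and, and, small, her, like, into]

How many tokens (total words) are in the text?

9

Tokens: calm, here, drink, and, and, small, her, like, into
N = 9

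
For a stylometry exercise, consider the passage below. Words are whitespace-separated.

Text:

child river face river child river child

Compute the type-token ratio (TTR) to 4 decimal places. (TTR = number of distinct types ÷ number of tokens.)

0.4286

N = 7 tokens, V = 3 types.
TTR = V / N = 3 / 7 = 0.4286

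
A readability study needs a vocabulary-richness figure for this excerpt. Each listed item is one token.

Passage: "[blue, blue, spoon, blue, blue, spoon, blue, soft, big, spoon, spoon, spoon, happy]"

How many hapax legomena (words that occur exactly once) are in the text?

3

Frequencies: blue:5, spoon:5, soft:1, big:1, happy:1
Hapax (freq=1): big, happy, soft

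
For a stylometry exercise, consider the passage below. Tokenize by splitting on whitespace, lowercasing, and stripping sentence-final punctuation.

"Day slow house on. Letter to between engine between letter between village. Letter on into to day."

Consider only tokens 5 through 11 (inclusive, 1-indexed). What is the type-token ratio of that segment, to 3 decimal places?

0.571

Segment tokens 5–11: letter, to, between, engine, between, letter, between
Segment N = 7, segment V = 4.
TTR = 4 / 7 = 0.571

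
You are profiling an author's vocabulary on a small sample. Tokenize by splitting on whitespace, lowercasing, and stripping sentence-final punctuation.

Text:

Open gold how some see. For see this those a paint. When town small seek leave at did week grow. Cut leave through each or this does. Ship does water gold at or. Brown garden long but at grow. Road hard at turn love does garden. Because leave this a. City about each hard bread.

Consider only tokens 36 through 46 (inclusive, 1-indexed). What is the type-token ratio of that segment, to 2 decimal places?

0.91

Segment tokens 36–46: long, but, at, grow, road, hard, at, turn, love, does, garden
Segment N = 11, segment V = 10.
TTR = 10 / 11 = 0.91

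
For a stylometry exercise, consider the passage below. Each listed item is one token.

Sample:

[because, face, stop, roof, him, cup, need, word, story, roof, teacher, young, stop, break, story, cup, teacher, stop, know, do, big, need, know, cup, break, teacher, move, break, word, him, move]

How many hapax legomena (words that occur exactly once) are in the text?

5

Frequencies: stop:3, cup:3, teacher:3, break:3, roof:2, him:2, need:2, word:2, story:2, know:2, move:2, because:1, face:1, young:1, do:1, big:1
Hapax (freq=1): because, big, do, face, young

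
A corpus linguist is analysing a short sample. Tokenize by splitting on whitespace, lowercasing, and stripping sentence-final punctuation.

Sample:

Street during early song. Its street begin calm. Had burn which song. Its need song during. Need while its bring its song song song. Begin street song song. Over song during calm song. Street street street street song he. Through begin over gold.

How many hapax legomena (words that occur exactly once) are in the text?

9

Frequencies: song:11, street:7, its:4, during:3, begin:3, calm:2, need:2, over:2, early:1, had:1, burn:1, which:1, while:1, bring:1, he:1, through:1, gold:1
Hapax (freq=1): bring, burn, early, gold, had, he, through, which, while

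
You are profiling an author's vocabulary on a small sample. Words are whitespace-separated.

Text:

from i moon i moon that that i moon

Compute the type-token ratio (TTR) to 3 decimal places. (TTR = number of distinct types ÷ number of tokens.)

N = 9 tokens, V = 4 types.
TTR = V / N = 4 / 9 = 0.444

0.444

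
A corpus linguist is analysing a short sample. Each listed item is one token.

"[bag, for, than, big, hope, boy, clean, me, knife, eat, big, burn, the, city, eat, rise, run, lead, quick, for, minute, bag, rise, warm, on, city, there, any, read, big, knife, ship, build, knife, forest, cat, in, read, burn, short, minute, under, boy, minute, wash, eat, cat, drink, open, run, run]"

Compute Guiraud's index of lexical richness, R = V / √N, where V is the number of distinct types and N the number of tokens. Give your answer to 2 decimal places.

N = 51, V = 33.
√N = 7.141428
R = 33 / 7.141428 = 4.62

4.62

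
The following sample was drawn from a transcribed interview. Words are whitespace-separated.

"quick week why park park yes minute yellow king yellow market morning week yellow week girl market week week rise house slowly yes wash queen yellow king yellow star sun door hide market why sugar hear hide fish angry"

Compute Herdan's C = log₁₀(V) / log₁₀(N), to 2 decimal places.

N = 39, V = 24.
log₁₀(V) = 1.380211, log₁₀(N) = 1.591065
C = 1.380211 / 1.591065 = 0.87

0.87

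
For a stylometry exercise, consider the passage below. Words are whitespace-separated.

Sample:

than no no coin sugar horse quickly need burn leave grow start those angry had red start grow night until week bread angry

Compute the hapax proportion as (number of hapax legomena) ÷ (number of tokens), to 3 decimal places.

0.652

Frequencies: no:2, grow:2, start:2, angry:2, than:1, coin:1, sugar:1, horse:1, quickly:1, need:1, burn:1, leave:1, those:1, had:1, red:1, night:1, until:1, week:1, bread:1
Hapax count = 15; token count = 23.
Ratio = 15 / 23 = 0.652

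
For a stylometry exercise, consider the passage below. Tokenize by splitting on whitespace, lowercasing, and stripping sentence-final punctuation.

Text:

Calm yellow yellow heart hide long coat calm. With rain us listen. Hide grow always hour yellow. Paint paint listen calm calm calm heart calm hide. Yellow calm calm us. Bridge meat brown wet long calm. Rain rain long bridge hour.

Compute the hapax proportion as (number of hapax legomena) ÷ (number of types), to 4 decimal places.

Frequencies: calm:9, yellow:4, hide:3, long:3, rain:3, heart:2, us:2, listen:2, hour:2, paint:2, bridge:2, coat:1, with:1, grow:1, always:1, meat:1, brown:1, wet:1
Hapax count = 7; type count = 18.
Ratio = 7 / 18 = 0.3889

0.3889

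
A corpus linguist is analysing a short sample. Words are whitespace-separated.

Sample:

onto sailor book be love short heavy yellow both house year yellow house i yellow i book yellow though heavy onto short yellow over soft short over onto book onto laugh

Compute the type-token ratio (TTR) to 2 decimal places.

0.52

N = 31 tokens, V = 16 types.
TTR = V / N = 16 / 31 = 0.52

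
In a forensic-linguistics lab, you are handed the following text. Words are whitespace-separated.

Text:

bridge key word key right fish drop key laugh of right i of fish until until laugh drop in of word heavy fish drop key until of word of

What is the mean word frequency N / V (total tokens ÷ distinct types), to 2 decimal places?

N = 29 tokens, V = 12 types.
Mean frequency = N / V = 29 / 12 = 2.42

2.42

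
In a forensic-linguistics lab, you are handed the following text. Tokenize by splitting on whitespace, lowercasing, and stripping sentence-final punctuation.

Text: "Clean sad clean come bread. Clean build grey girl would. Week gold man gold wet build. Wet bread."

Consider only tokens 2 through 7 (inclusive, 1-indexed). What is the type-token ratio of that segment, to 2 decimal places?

Segment tokens 2–7: sad, clean, come, bread, clean, build
Segment N = 6, segment V = 5.
TTR = 5 / 6 = 0.83

0.83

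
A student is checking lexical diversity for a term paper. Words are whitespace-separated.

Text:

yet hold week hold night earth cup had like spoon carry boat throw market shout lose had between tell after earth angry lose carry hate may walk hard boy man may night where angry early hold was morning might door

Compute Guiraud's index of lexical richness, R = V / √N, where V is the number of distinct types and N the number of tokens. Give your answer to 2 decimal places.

N = 40, V = 31.
√N = 6.324555
R = 31 / 6.324555 = 4.90

4.90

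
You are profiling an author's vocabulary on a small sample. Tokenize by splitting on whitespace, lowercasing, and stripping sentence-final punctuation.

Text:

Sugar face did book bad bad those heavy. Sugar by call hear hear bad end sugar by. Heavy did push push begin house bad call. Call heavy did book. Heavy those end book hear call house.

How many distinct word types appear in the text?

Distinct types: {bad, begin, book, by, call, did, end, face, hear, heavy, house, push, sugar, those}
V = 14

14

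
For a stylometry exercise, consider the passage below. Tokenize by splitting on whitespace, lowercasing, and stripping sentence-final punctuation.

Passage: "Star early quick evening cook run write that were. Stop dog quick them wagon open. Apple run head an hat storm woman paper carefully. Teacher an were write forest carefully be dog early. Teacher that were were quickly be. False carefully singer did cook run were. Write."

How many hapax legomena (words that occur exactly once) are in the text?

17

Frequencies: were:5, run:3, write:3, carefully:3, early:2, quick:2, cook:2, that:2, dog:2, an:2, teacher:2, be:2, star:1, evening:1, stop:1, them:1, wagon:1, open:1, apple:1, head:1, … (9 more, each freq 1)
Hapax (freq=1): apple, did, evening, false, forest, hat, head, open, paper, quickly, singer, star, stop, storm, them, wagon, woman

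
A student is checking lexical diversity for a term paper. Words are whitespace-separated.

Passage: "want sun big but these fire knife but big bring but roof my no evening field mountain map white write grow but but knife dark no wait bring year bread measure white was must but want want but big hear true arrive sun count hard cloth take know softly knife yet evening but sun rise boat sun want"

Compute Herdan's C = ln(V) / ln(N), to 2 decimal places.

N = 58, V = 37.
ln(V) = 3.610918, ln(N) = 4.060443
C = 3.610918 / 4.060443 = 0.89

0.89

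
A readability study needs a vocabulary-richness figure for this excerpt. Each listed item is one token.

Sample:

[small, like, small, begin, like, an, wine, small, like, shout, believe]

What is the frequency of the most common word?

3

Frequencies: small:3, like:3, begin:1, an:1, wine:1, shout:1, believe:1
Most common: 'small' with frequency 3.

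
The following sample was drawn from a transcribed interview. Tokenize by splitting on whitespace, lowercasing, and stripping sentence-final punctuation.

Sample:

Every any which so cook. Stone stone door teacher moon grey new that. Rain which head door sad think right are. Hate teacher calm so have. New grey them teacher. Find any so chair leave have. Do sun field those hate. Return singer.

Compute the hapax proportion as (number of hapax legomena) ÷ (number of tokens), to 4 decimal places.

Frequencies: so:3, teacher:3, any:2, which:2, stone:2, door:2, grey:2, new:2, hate:2, have:2, every:1, cook:1, moon:1, that:1, rain:1, head:1, sad:1, think:1, right:1, are:1, … (11 more, each freq 1)
Hapax count = 21; token count = 43.
Ratio = 21 / 43 = 0.4884

0.4884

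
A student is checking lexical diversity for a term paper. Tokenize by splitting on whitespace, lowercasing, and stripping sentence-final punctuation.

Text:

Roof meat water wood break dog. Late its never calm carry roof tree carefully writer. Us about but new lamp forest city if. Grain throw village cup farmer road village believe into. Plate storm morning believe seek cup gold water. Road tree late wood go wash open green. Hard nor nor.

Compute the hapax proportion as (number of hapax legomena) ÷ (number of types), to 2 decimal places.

Frequencies: roof:2, water:2, wood:2, late:2, tree:2, village:2, cup:2, road:2, believe:2, nor:2, meat:1, break:1, dog:1, its:1, never:1, calm:1, carry:1, carefully:1, writer:1, us:1, … (21 more, each freq 1)
Hapax count = 31; type count = 41.
Ratio = 31 / 41 = 0.76

0.76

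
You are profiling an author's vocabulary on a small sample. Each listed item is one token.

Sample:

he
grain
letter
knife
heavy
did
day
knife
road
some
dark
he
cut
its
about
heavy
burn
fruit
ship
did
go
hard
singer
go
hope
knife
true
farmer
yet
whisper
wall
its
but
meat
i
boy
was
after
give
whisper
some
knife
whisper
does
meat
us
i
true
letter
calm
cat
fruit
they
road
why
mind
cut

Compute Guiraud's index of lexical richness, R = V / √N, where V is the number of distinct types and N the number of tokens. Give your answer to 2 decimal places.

N = 57, V = 39.
√N = 7.549834
R = 39 / 7.549834 = 5.17

5.17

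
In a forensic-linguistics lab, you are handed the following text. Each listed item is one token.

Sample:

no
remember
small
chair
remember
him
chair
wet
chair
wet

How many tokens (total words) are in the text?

Tokens: no, remember, small, chair, remember, him, chair, wet, chair, wet
N = 10

10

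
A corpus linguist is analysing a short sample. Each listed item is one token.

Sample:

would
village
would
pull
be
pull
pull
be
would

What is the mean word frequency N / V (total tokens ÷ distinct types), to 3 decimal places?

2.250

N = 9 tokens, V = 4 types.
Mean frequency = N / V = 9 / 4 = 2.250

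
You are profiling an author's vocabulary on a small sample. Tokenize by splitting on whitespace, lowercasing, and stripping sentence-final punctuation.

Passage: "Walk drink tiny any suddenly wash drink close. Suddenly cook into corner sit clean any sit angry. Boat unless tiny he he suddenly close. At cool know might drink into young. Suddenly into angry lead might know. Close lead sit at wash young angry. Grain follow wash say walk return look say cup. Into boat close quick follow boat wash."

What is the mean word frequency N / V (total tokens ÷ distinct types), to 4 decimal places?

2.0690

N = 60 tokens, V = 29 types.
Mean frequency = N / V = 60 / 29 = 2.0690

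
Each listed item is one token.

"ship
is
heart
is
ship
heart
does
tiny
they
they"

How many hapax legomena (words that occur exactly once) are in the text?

Frequencies: ship:2, is:2, heart:2, they:2, does:1, tiny:1
Hapax (freq=1): does, tiny

2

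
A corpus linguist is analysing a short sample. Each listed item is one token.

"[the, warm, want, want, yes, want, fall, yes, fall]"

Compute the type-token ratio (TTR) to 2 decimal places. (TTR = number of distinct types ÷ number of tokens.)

0.56

N = 9 tokens, V = 5 types.
TTR = V / N = 5 / 9 = 0.56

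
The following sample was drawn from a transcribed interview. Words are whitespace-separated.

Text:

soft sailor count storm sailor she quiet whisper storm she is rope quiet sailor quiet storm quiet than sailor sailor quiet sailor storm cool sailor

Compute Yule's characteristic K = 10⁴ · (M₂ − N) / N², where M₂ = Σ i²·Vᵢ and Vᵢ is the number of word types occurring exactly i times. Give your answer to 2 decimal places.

1216.00

Frequencies: sailor:7, quiet:5, storm:4, she:2, soft:1, count:1, whisper:1, is:1, rope:1, than:1, cool:1
N = 25. Frequency spectrum: V_1=7, V_2=1, V_4=1, V_5=1, V_7=1
M₂ = 1²·7 + 2²·1 + 4²·1 + 5²·1 + 7²·1 = 101
K = 10000 × (101 − 25) / 25² = 1216.00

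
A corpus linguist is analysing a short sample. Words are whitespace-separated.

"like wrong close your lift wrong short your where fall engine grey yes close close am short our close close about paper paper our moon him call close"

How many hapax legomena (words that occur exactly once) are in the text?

12

Frequencies: close:6, wrong:2, your:2, short:2, our:2, paper:2, like:1, lift:1, where:1, fall:1, engine:1, grey:1, yes:1, am:1, about:1, moon:1, him:1, call:1
Hapax (freq=1): about, am, call, engine, fall, grey, him, lift, like, moon, where, yes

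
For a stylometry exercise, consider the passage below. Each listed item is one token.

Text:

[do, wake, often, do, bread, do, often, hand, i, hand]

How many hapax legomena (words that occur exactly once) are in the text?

3

Frequencies: do:3, often:2, hand:2, wake:1, bread:1, i:1
Hapax (freq=1): bread, i, wake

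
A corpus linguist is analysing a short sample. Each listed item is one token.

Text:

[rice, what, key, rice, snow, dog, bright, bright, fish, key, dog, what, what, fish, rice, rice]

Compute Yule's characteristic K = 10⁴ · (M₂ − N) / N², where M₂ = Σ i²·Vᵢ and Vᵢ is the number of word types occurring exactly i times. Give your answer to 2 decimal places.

1015.63

Frequencies: rice:4, what:3, key:2, dog:2, bright:2, fish:2, snow:1
N = 16. Frequency spectrum: V_1=1, V_2=4, V_3=1, V_4=1
M₂ = 1²·1 + 2²·4 + 3²·1 + 4²·1 = 42
K = 10000 × (42 − 16) / 16² = 1015.63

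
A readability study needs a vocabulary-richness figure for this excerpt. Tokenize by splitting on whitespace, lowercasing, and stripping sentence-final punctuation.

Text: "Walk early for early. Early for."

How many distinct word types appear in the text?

3

Distinct types: {early, for, walk}
V = 3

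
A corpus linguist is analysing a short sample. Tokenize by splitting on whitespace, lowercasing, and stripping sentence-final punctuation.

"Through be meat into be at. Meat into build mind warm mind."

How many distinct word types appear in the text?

Distinct types: {at, be, build, into, meat, mind, through, warm}
V = 8

8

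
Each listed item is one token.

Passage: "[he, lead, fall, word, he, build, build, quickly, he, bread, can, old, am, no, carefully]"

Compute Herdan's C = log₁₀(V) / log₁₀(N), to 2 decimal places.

N = 15, V = 12.
log₁₀(V) = 1.079181, log₁₀(N) = 1.176091
C = 1.079181 / 1.176091 = 0.92

0.92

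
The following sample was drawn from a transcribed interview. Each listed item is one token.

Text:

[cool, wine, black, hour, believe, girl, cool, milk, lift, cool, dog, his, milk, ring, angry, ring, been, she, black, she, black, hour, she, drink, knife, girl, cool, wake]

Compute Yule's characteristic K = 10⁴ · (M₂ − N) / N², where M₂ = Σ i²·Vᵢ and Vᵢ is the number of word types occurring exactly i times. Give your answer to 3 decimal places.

408.163

Frequencies: cool:4, black:3, she:3, hour:2, girl:2, milk:2, ring:2, wine:1, believe:1, lift:1, dog:1, his:1, angry:1, been:1, drink:1, knife:1, wake:1
N = 28. Frequency spectrum: V_1=10, V_2=4, V_3=2, V_4=1
M₂ = 1²·10 + 2²·4 + 3²·2 + 4²·1 = 60
K = 10000 × (60 − 28) / 28² = 408.163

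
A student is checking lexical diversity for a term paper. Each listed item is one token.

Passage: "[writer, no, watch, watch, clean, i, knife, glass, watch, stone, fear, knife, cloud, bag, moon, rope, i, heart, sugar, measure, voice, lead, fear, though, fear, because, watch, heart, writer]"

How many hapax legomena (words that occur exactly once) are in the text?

Frequencies: watch:4, fear:3, writer:2, i:2, knife:2, heart:2, no:1, clean:1, glass:1, stone:1, cloud:1, bag:1, moon:1, rope:1, sugar:1, measure:1, voice:1, lead:1, though:1, because:1
Hapax (freq=1): bag, because, clean, cloud, glass, lead, measure, moon, no, rope, stone, sugar, though, voice

14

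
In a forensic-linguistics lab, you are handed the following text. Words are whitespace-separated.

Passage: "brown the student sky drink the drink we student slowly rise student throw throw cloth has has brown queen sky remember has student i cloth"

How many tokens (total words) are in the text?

25

Tokens: brown, the, student, sky, drink, the, drink, we, student, slowly, rise, student, throw, throw, cloth, has, has, brown, queen, sky, remember, has, student, i, cloth
N = 25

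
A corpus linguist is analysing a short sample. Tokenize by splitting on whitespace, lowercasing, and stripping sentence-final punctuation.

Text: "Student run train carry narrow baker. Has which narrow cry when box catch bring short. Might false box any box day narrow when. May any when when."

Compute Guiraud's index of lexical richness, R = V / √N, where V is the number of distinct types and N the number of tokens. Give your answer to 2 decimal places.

3.66

N = 27, V = 19.
√N = 5.196152
R = 19 / 5.196152 = 3.66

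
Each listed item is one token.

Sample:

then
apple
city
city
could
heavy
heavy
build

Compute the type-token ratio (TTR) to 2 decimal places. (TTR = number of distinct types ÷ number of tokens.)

0.75

N = 8 tokens, V = 6 types.
TTR = V / N = 6 / 8 = 0.75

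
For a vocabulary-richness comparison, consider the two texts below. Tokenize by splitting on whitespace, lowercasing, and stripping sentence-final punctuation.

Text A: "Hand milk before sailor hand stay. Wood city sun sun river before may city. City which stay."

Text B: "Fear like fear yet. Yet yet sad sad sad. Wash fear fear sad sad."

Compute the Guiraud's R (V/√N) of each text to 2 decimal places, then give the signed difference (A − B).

1.33

A: V=11, N=17, R=2.67
B: V=5, N=14, R=1.34
Difference = 2.67 − 1.34 = 1.33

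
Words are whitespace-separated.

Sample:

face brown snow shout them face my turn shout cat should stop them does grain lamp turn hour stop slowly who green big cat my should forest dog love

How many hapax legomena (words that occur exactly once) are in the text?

Frequencies: face:2, shout:2, them:2, my:2, turn:2, cat:2, should:2, stop:2, brown:1, snow:1, does:1, grain:1, lamp:1, hour:1, slowly:1, who:1, green:1, big:1, forest:1, dog:1, … (1 more, each freq 1)
Hapax (freq=1): big, brown, does, dog, forest, grain, green, hour, lamp, love, slowly, snow, who

13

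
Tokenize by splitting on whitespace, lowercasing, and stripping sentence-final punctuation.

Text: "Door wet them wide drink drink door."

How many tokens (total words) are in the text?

Tokens: door, wet, them, wide, drink, drink, door
N = 7

7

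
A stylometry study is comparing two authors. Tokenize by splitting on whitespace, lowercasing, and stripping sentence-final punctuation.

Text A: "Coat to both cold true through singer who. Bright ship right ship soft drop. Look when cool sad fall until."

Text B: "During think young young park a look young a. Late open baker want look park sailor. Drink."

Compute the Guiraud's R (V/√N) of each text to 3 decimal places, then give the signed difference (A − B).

1.339

A: V=19, N=20, R=4.249
B: V=12, N=17, R=2.910
Difference = 4.249 − 2.910 = 1.339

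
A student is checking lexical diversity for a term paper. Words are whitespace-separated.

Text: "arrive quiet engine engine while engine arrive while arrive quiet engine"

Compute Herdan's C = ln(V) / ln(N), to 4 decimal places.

N = 11, V = 4.
ln(V) = 1.386294, ln(N) = 2.397895
C = 1.386294 / 2.397895 = 0.5781

0.5781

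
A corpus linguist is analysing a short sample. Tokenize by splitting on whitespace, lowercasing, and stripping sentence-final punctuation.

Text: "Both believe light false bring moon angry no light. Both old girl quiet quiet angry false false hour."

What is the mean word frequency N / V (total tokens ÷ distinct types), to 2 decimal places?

1.50

N = 18 tokens, V = 12 types.
Mean frequency = N / V = 18 / 12 = 1.50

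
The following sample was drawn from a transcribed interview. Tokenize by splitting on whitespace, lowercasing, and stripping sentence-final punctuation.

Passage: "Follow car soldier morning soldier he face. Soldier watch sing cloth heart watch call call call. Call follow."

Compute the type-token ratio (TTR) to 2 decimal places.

N = 18 tokens, V = 11 types.
TTR = V / N = 11 / 18 = 0.61

0.61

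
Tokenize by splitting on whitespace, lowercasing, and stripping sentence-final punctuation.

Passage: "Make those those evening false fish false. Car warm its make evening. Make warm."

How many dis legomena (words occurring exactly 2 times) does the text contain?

Frequencies: make:3, those:2, evening:2, false:2, warm:2, fish:1, car:1, its:1
Words with frequency 2: evening, false, those, warm

4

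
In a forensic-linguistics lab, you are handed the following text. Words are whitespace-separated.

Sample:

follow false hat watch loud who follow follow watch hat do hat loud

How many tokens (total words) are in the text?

Tokens: follow, false, hat, watch, loud, who, follow, follow, watch, hat, do, hat, loud
N = 13

13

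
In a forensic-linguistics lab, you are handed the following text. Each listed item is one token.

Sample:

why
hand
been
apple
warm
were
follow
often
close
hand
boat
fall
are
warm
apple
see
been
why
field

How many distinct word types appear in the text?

14

Distinct types: {apple, are, been, boat, close, fall, field, follow, hand, often, see, warm, were, why}
V = 14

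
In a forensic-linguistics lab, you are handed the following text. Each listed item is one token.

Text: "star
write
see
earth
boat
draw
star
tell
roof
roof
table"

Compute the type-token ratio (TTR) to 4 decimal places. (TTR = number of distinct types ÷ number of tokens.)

N = 11 tokens, V = 9 types.
TTR = V / N = 9 / 11 = 0.8182

0.8182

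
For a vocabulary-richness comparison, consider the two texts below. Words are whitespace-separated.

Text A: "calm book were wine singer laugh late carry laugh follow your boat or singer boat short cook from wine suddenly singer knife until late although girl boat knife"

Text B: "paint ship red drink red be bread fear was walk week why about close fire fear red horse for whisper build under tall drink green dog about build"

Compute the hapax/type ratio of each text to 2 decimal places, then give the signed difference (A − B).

A: hapax=14, V=20, ratio=0.70
B: hapax=17, V=22, ratio=0.77
Difference = 0.70 − 0.77 = -0.07

-0.07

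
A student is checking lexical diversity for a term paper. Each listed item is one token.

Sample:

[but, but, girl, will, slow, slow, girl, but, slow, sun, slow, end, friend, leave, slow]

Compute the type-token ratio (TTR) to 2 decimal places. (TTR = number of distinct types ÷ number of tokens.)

N = 15 tokens, V = 8 types.
TTR = V / N = 8 / 15 = 0.53

0.53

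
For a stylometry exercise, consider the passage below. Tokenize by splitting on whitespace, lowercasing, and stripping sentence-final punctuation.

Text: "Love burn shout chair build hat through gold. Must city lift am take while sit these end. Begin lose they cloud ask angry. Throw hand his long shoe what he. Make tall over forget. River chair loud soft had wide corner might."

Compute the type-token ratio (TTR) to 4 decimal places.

0.9762

N = 42 tokens, V = 41 types.
TTR = V / N = 41 / 42 = 0.9762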